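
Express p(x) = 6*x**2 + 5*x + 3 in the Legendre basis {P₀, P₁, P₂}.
(5)P₀ + (5)P₁ + (4)P₂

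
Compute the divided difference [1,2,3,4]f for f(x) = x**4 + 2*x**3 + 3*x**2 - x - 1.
12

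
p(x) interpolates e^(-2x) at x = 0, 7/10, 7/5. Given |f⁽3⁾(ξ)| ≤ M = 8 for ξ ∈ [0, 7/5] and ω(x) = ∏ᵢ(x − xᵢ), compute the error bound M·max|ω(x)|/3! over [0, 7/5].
343*sqrt(3)/3375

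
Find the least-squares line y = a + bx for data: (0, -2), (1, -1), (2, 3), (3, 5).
a = -5/2, b = 5/2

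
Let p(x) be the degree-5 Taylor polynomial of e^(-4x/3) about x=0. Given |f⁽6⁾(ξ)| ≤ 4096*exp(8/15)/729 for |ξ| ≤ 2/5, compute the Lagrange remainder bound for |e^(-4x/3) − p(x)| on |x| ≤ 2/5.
16384*exp(8/15)/512578125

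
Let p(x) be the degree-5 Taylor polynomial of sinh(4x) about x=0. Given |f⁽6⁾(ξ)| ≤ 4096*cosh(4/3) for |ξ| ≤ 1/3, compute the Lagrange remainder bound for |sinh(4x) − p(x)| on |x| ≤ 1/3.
256*cosh(4/3)/32805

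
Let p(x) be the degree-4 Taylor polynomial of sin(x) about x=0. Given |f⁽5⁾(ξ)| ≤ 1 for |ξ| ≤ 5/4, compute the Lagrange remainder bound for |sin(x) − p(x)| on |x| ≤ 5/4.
625/24576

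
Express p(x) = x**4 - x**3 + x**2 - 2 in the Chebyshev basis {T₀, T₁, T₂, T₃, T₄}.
(-9/8)T₀ + (-3/4)T₁ + T₂ + (-1/4)T₃ + (1/8)T₄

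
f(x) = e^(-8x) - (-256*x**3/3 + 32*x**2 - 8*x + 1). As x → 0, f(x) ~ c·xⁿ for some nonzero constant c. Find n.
4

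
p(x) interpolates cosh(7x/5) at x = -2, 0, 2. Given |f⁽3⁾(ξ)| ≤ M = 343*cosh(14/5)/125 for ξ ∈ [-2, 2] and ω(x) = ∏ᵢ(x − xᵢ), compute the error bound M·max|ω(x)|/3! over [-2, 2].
2744*sqrt(3)*cosh(14/5)/3375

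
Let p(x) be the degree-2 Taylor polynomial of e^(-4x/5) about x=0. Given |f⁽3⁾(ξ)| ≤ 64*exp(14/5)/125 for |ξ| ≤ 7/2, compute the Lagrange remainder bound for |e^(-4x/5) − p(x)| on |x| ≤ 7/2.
1372*exp(14/5)/375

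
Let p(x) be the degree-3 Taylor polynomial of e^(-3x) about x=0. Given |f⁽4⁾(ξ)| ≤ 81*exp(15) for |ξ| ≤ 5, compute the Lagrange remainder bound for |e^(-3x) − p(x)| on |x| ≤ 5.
16875*exp(15)/8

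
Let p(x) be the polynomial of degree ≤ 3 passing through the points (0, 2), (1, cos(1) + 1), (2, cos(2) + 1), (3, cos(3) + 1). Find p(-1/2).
-35*cos(1)/16 + 21*cos(2)/16 - 5*cos(3)/16 + 51/16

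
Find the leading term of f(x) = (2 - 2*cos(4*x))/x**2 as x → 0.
16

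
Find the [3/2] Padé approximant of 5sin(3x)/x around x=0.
(15 - 63*x**2/4)/(9*x**2/20 + 1)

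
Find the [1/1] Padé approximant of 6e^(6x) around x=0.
(18*x + 6)/(1 - 3*x)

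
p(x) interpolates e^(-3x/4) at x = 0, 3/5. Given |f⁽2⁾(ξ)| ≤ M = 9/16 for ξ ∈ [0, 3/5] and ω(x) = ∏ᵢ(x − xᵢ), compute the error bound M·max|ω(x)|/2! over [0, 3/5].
81/3200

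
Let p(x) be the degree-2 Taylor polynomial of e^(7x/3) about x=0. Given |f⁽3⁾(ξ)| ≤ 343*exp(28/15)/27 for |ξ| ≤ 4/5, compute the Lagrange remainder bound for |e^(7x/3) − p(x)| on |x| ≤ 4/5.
10976*exp(28/15)/10125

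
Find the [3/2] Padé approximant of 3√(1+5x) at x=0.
(375*x**3/32 + 675*x**2/16 + 45*x/2 + 3)/(75*x**2/16 + 5*x + 1)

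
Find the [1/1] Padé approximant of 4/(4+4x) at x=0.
1/(x + 1)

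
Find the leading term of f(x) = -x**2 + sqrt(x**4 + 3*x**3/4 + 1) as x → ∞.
3*x/8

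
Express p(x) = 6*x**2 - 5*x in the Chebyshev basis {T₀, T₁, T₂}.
(3)T₀ + (-5)T₁ + (3)T₂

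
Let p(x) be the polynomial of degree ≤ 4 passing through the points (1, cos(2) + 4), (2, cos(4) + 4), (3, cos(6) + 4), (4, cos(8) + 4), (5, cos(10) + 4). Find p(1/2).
315*cos(2)/128 + 35*cos(10)/128 - 45*cos(8)/32 - 105*cos(4)/32 + 189*cos(6)/64 + 4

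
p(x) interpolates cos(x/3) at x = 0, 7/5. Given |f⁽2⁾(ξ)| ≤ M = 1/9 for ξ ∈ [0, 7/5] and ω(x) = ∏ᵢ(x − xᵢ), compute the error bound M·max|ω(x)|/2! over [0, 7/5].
49/1800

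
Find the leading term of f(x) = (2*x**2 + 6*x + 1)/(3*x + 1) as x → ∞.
2*x/3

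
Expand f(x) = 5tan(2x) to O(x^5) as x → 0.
10*x + 40*x**3/3 + O(x**5)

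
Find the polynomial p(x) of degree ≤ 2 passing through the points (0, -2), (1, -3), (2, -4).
-x - 2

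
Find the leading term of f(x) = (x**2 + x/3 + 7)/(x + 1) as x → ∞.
x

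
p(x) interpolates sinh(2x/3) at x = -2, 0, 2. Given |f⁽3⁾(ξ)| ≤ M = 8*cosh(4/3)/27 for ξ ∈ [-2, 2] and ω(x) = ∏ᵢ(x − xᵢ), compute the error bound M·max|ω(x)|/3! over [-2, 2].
64*sqrt(3)*cosh(4/3)/729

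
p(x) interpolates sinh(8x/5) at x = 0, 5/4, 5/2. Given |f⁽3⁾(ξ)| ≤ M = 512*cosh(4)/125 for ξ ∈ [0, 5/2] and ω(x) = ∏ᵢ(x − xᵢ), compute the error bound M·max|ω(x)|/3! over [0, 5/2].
8*sqrt(3)*cosh(4)/27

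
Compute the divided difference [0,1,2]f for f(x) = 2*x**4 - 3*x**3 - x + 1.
5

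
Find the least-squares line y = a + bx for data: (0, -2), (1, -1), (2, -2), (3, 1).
a = -11/5, b = 4/5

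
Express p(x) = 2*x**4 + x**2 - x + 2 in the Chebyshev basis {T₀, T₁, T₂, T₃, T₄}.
(13/4)T₀ - T₁ + (3/2)T₂ + (1/4)T₄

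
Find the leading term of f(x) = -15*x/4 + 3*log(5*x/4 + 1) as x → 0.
-75*x**2/32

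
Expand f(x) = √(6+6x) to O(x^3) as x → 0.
sqrt(6) + sqrt(6)*x/2 - sqrt(6)*x**2/8 + O(x**3)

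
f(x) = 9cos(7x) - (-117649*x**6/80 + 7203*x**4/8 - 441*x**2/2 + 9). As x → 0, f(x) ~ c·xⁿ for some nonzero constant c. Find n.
8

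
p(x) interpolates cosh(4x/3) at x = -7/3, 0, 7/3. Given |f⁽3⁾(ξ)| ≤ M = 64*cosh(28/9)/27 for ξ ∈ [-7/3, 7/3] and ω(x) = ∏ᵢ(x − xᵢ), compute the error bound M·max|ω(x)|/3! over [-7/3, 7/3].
21952*sqrt(3)*cosh(28/9)/19683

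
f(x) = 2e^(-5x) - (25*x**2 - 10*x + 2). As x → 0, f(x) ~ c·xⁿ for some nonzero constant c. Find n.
3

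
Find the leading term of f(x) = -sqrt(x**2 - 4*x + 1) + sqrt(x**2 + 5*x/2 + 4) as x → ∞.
13/4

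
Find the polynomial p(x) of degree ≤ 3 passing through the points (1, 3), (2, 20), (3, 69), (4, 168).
3*x**3 - 2*x**2 + 2*x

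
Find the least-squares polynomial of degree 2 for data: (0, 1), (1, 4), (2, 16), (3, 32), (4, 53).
18/35 + (62/35)x + (20/7)x²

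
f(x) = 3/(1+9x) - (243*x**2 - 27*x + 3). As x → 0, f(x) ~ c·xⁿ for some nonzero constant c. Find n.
3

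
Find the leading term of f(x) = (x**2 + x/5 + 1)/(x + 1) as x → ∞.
x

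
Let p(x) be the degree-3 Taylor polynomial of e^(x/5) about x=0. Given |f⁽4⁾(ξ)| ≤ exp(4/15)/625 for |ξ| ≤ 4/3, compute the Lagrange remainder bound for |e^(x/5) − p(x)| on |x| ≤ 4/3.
32*exp(4/15)/151875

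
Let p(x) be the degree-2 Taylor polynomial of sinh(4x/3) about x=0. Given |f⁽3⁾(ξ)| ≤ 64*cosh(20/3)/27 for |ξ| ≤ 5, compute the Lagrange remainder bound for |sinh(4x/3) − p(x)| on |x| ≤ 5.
4000*cosh(20/3)/81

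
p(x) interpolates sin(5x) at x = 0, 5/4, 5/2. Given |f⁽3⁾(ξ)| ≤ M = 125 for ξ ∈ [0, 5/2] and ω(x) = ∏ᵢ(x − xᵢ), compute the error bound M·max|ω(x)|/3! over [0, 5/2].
15625*sqrt(3)/1728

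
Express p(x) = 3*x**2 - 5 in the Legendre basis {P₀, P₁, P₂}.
(-4)P₀ + (2)P₂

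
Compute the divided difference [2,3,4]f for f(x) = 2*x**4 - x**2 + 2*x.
109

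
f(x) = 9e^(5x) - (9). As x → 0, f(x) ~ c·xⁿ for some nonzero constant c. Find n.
1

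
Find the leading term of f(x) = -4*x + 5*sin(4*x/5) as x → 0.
-32*x**3/75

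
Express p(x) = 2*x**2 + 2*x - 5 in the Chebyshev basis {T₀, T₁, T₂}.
(-4)T₀ + (2)T₁ + T₂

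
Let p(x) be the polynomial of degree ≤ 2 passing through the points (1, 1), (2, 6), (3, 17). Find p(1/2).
3/4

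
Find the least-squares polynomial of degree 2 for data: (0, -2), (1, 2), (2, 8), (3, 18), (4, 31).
-13/7 + (67/35)x + (11/7)x²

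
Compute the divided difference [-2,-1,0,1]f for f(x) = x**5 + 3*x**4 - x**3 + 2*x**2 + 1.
-2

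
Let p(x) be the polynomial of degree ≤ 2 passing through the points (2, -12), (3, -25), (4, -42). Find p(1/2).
0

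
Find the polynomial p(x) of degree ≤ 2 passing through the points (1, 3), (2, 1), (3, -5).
-2*x**2 + 4*x + 1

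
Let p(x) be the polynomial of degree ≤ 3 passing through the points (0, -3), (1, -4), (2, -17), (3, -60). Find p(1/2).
-25/8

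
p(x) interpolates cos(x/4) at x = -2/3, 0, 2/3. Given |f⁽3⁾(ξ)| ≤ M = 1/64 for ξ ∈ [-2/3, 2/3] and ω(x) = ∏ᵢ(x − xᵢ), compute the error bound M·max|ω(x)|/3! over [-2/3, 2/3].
sqrt(3)/5832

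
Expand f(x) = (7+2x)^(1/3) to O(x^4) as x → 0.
7**(1/3) + 2*7**(1/3)*x/21 - 4*7**(1/3)*x**2/441 + 40*7**(1/3)*x**3/27783 + O(x**4)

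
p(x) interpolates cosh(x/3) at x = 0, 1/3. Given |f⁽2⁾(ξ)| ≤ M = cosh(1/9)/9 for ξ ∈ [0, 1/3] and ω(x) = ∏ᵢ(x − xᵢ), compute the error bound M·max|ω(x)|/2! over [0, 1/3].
cosh(1/9)/648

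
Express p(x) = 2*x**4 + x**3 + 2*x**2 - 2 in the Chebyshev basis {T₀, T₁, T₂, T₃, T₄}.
(-1/4)T₀ + (3/4)T₁ + (2)T₂ + (1/4)T₃ + (1/4)T₄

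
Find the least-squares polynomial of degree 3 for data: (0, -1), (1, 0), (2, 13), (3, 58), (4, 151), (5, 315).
-67/63 + (583/378)x + (-895/252)x² + (343/108)x³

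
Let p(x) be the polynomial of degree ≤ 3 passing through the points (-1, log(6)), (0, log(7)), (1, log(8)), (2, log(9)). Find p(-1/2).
-5*log(2)/8 + log(10382917022245341)/16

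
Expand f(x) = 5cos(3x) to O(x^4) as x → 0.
5 - 45*x**2/2 + O(x**4)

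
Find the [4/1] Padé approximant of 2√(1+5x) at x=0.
(375*x**4/64 - 25*x**3/4 + 45*x**2/4 + 12*x + 2)/(7*x/2 + 1)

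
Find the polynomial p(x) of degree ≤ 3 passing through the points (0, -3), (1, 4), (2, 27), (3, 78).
2*x**3 + 2*x**2 + 3*x - 3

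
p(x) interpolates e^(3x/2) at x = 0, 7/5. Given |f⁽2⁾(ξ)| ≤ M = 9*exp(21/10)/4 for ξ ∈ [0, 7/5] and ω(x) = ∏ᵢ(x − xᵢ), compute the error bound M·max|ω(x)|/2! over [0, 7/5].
441*exp(21/10)/800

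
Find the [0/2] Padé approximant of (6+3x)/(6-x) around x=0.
1/(x**2/3 - 2*x/3 + 1)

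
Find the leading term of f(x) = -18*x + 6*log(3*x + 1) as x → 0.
-27*x**2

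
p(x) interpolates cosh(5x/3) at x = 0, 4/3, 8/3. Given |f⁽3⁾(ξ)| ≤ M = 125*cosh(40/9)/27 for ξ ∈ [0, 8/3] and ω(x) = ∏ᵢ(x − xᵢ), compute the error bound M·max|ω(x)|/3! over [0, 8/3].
8000*sqrt(3)*cosh(40/9)/19683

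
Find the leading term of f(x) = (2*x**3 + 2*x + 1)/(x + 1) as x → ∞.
2*x**2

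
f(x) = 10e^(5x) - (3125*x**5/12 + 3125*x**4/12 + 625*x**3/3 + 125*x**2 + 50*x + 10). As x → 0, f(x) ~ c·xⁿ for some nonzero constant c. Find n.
6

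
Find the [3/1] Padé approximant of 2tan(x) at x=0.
2*x*(x**2 + 3)/3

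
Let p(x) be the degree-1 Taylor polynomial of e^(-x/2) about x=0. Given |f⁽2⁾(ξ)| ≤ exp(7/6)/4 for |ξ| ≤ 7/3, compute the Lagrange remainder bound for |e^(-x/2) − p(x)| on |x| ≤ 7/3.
49*exp(7/6)/72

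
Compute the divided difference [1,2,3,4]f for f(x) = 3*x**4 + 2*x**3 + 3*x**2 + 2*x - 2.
32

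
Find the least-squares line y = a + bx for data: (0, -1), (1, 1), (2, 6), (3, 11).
a = -19/10, b = 41/10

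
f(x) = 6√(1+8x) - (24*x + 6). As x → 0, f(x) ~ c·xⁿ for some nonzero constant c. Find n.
2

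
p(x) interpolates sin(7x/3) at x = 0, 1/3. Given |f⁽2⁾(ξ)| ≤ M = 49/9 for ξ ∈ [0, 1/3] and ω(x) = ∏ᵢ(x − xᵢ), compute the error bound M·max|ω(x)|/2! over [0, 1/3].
49/648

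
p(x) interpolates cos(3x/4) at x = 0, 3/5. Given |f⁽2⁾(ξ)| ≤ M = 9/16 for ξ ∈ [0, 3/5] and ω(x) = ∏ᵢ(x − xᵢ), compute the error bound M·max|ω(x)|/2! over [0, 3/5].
81/3200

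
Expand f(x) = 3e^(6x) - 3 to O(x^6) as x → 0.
18*x + 54*x**2 + 108*x**3 + 162*x**4 + 972*x**5/5 + O(x**6)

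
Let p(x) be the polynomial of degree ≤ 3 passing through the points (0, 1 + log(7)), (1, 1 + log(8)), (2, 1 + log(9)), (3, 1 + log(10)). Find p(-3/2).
1 + log(5064403678929*2**(3/8)*3**(7/8)*5**(13/16)*7**(9/16)/34359738368000)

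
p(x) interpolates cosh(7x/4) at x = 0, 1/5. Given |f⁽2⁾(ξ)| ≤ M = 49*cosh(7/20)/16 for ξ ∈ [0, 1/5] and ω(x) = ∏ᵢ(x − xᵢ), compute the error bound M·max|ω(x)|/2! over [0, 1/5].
49*cosh(7/20)/3200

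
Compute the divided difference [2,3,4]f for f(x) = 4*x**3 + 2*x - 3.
36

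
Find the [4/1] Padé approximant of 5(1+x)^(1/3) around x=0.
(5*x**4/243 - 8*x**3/81 + 2*x**2/3 + 16*x/3 + 5)/(11*x/15 + 1)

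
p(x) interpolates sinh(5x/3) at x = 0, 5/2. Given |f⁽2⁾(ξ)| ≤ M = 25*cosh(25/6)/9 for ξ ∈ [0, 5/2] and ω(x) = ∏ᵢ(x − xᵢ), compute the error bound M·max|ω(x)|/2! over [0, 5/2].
625*cosh(25/6)/288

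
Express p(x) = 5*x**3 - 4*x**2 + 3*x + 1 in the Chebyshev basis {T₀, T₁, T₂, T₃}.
-T₀ + (27/4)T₁ + (-2)T₂ + (5/4)T₃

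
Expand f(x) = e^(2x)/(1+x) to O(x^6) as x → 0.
1 + x + x**2 + x**3/3 + x**4/3 - x**5/15 + O(x**6)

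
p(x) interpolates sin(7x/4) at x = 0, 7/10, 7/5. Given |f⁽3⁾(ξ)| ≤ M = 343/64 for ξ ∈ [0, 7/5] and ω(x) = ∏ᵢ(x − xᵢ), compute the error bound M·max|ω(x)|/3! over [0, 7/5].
117649*sqrt(3)/1728000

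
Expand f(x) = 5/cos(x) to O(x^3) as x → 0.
5 + 5*x**2/2 + O(x**3)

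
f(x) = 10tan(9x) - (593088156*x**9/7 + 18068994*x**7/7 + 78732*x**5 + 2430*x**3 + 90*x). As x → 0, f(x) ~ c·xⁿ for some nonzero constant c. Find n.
11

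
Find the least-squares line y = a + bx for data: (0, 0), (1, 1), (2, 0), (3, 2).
a = 0, b = 1/2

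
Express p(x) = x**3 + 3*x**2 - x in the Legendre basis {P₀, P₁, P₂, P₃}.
P₀ + (-2/5)P₁ + (2)P₂ + (2/5)P₃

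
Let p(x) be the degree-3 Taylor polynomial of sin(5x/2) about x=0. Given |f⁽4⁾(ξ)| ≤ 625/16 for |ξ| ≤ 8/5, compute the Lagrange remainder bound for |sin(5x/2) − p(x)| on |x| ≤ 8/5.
32/3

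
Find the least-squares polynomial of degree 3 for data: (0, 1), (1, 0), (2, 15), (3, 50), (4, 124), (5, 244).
11/14 + (-209/84)x + (9/14)x² + (23/12)x³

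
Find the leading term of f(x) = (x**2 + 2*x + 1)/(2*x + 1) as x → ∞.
x/2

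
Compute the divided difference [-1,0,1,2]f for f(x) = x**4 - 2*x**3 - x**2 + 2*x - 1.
0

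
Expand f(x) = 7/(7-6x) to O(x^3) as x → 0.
1 + 6*x/7 + 36*x**2/49 + O(x**3)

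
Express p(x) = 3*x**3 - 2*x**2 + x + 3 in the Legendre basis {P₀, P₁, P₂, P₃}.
(7/3)P₀ + (14/5)P₁ + (-4/3)P₂ + (6/5)P₃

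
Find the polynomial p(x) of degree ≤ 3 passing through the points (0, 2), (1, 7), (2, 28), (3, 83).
3*x**3 - x**2 + 3*x + 2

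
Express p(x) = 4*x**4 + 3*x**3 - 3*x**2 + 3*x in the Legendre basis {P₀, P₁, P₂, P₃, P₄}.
(-1/5)P₀ + (24/5)P₁ + (2/7)P₂ + (6/5)P₃ + (32/35)P₄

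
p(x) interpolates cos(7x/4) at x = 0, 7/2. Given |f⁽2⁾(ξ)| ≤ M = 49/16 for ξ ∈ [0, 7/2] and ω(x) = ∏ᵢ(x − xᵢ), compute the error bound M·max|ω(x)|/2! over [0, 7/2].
2401/512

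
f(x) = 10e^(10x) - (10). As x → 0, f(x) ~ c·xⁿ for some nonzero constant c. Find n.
1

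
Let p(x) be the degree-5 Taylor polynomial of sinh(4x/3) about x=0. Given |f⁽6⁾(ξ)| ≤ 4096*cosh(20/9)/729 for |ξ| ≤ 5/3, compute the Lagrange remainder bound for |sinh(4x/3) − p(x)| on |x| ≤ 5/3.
800000*cosh(20/9)/4782969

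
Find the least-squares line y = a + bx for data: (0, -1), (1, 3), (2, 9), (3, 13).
a = -6/5, b = 24/5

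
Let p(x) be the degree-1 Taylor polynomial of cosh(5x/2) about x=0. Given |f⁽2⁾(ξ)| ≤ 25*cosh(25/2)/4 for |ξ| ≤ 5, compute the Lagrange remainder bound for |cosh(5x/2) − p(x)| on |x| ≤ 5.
625*cosh(25/2)/8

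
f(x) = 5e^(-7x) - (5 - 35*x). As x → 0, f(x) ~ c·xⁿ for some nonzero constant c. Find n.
2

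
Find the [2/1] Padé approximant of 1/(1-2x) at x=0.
1/(1 - 2*x)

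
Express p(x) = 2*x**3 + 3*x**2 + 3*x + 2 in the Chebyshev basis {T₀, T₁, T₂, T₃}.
(7/2)T₀ + (9/2)T₁ + (3/2)T₂ + (1/2)T₃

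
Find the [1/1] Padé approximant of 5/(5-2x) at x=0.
1/(1 - 2*x/5)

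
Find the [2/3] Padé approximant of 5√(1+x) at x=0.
(35*x**2/16 + 7*x + 5)/(-x**3/160 + 9*x**2/80 + 9*x/10 + 1)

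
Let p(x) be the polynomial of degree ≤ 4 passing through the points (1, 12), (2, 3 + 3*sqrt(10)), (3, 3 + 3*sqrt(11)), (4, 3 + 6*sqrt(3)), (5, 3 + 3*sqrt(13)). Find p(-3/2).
-6435*sqrt(10)/32 - 4095*sqrt(3)/16 + 3465*sqrt(13)/128 + 27411/128 + 15015*sqrt(11)/64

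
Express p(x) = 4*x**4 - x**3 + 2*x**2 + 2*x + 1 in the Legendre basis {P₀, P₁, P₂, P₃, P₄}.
(37/15)P₀ + (7/5)P₁ + (76/21)P₂ + (-2/5)P₃ + (32/35)P₄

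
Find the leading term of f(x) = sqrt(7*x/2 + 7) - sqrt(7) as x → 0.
sqrt(7)*x/4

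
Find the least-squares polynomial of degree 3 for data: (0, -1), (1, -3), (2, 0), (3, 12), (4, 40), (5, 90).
-137/126 + (-1261/756)x + (-235/252)x² + (53/54)x³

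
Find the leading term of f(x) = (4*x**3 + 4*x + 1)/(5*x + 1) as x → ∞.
4*x**2/5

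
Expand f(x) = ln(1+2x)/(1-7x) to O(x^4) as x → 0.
2*x + 12*x**2 + 260*x**3/3 + O(x**4)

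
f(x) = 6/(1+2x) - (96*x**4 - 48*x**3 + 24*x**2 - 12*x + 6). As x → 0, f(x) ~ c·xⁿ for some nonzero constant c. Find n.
5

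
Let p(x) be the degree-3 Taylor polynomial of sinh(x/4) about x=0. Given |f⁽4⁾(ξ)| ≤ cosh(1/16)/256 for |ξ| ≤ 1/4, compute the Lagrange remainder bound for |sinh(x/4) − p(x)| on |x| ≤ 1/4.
cosh(1/16)/1572864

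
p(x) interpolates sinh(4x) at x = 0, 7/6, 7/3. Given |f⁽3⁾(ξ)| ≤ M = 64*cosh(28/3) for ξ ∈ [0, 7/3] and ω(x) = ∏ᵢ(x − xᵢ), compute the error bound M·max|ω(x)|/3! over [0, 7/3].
2744*sqrt(3)*cosh(28/3)/729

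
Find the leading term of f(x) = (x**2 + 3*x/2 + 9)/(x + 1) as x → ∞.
x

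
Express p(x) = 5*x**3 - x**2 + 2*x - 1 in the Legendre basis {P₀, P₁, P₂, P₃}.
(-4/3)P₀ + (5)P₁ + (-2/3)P₂ + (2)P₃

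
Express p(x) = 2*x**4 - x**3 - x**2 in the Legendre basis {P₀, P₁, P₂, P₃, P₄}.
(1/15)P₀ + (-3/5)P₁ + (10/21)P₂ + (-2/5)P₃ + (16/35)P₄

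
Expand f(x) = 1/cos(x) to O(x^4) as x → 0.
1 + x**2/2 + O(x**4)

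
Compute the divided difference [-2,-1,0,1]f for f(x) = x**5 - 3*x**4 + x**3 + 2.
12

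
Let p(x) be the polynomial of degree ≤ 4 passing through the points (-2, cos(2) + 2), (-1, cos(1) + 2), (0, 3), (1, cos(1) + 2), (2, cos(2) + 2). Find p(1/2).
-cos(2)/64 + 5*cos(1)/16 + 173/64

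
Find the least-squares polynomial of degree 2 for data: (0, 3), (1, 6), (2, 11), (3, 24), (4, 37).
3 + (3/5)x + (2)x²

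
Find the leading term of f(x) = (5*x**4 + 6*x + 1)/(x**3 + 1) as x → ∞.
5*x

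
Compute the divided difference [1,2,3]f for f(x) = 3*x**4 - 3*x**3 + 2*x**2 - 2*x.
59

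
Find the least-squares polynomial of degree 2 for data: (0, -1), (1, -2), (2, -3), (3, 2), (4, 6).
-32/35 + (-97/35)x + (8/7)x²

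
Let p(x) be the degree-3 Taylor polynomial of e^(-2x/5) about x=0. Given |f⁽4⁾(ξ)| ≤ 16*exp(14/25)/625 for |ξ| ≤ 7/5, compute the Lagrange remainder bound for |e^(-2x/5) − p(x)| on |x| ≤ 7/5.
4802*exp(14/25)/1171875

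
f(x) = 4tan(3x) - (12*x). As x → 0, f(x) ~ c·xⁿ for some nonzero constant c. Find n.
3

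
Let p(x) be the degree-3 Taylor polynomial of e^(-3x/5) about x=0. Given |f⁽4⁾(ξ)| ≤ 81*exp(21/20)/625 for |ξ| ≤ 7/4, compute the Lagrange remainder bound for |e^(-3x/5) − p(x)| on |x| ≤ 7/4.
64827*exp(21/20)/1280000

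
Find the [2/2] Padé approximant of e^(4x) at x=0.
(4*x**2/3 + 2*x + 1)/(4*x**2/3 - 2*x + 1)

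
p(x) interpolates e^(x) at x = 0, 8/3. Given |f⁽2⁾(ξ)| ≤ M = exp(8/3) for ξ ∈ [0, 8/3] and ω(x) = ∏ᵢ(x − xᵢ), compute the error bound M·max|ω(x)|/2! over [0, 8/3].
8*exp(8/3)/9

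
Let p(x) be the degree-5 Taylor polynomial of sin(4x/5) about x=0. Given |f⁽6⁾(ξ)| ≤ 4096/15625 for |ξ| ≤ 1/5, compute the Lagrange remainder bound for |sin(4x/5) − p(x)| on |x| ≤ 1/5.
256/10986328125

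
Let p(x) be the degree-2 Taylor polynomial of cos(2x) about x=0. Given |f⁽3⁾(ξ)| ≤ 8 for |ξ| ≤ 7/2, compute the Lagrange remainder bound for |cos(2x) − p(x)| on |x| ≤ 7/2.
343/6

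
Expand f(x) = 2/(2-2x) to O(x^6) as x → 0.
1 + x + x**2 + x**3 + x**4 + x**5 + O(x**6)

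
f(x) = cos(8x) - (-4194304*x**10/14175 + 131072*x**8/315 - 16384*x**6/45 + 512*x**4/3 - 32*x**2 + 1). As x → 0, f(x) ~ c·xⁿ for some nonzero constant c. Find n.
12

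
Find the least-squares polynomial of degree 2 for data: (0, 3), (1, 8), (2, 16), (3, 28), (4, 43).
106/35 + (22/7)x + (12/7)x²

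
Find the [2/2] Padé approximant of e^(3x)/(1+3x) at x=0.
(7*x**2/4 + 2*x + 1)/(-11*x**2/4 + 2*x + 1)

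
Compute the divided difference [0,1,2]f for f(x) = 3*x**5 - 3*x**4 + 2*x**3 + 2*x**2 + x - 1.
32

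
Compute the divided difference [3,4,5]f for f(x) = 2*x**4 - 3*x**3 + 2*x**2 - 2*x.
160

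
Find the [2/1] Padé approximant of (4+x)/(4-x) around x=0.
(x/4 + 1)/(1 - x/4)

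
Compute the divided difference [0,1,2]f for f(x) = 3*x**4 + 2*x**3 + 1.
27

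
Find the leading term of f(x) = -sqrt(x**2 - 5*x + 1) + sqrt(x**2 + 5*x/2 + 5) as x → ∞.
15/4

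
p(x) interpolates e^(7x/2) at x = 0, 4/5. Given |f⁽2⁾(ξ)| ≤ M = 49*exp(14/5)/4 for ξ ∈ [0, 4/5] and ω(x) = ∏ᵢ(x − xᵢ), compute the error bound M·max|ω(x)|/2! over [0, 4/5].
49*exp(14/5)/50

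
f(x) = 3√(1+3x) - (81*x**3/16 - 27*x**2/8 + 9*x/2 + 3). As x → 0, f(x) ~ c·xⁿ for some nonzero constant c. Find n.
4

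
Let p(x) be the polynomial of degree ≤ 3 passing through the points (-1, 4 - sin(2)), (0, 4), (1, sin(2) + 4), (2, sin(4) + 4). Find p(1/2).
-sin(4)/16 + 5*sin(2)/8 + 4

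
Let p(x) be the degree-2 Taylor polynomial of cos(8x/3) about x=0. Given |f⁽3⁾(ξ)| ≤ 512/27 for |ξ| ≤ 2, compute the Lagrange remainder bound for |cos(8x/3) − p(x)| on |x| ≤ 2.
2048/81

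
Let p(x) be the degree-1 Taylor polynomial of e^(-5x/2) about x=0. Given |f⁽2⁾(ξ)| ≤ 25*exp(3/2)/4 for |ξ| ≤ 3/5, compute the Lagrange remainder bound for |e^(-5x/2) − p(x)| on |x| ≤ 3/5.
9*exp(3/2)/8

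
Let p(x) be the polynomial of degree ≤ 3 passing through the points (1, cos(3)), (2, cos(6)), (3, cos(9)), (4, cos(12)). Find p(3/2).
5*cos(3)/16 + cos(12)/16 - 5*cos(9)/16 + 15*cos(6)/16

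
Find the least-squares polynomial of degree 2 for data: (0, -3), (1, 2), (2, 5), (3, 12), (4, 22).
-12/5 + (2)x + x²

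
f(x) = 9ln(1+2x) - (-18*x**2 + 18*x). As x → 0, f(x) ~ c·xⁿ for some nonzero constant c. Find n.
3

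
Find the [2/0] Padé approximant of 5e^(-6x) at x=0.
90*x**2 - 30*x + 5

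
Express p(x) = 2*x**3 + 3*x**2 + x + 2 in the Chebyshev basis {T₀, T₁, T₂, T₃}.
(7/2)T₀ + (5/2)T₁ + (3/2)T₂ + (1/2)T₃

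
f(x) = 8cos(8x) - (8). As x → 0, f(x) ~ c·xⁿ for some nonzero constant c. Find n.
2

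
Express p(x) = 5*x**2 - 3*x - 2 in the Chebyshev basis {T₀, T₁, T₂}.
(1/2)T₀ + (-3)T₁ + (5/2)T₂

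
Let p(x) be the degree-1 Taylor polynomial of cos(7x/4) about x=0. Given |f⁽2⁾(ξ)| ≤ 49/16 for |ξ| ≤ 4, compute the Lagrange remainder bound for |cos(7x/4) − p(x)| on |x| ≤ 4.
49/2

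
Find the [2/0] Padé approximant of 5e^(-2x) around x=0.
10*x**2 - 10*x + 5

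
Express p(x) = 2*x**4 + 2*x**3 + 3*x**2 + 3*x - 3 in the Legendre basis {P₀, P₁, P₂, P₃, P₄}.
(-8/5)P₀ + (21/5)P₁ + (22/7)P₂ + (4/5)P₃ + (16/35)P₄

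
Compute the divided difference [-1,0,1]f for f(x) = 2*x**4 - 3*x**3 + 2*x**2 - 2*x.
4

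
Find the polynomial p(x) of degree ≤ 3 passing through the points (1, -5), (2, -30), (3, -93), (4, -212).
-3*x**3 - x**2 - x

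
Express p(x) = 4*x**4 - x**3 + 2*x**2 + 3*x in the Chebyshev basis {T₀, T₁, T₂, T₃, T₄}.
(5/2)T₀ + (9/4)T₁ + (3)T₂ + (-1/4)T₃ + (1/2)T₄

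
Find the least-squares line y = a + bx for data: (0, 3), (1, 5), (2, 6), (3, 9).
a = 29/10, b = 19/10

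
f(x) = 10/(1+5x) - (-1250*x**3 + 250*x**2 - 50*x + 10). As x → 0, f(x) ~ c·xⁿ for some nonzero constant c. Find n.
4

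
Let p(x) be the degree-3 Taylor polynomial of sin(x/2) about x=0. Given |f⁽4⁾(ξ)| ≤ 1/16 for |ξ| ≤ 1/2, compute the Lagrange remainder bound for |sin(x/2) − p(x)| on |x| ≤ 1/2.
1/6144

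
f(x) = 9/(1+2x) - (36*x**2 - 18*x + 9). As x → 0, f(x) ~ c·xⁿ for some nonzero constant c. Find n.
3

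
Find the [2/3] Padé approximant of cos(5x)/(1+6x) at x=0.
(1 - 125*x**2/12)/(25*x**3/2 + 25*x**2/12 + 6*x + 1)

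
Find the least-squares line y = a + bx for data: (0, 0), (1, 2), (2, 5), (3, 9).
a = -1/2, b = 3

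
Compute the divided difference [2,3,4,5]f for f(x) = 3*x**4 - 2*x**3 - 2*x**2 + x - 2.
40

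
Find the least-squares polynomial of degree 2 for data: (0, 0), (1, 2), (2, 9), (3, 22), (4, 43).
2/7 + (-69/35)x + (22/7)x²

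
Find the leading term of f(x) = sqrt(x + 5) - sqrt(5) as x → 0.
sqrt(5)*x/10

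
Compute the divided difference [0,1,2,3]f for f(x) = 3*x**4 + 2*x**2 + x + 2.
18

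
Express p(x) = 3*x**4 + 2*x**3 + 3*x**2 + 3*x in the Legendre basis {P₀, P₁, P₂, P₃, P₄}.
(8/5)P₀ + (21/5)P₁ + (26/7)P₂ + (4/5)P₃ + (24/35)P₄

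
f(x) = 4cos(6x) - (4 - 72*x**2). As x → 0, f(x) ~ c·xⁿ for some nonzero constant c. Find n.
4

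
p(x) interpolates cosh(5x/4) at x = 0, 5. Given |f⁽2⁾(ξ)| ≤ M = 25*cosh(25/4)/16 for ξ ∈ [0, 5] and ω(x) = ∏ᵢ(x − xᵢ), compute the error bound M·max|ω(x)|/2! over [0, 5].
625*cosh(25/4)/128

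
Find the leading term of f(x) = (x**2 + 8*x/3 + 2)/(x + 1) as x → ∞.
x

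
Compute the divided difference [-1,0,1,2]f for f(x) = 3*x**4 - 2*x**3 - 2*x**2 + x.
4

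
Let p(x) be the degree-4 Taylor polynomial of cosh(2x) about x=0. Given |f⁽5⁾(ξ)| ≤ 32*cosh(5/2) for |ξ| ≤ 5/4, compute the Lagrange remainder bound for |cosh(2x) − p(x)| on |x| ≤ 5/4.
625*cosh(5/2)/768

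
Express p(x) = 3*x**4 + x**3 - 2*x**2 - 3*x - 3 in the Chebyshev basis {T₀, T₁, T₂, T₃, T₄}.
(-23/8)T₀ + (-9/4)T₁ + (1/2)T₂ + (1/4)T₃ + (3/8)T₄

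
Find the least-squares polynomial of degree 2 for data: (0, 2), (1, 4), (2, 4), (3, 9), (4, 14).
83/35 + (-17/70)x + (11/14)x²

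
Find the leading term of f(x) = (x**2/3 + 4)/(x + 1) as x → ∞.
x/3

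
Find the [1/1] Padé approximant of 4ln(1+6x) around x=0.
24*x/(3*x + 1)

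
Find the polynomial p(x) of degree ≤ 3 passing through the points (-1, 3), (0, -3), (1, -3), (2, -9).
-2*x**3 + 3*x**2 - x - 3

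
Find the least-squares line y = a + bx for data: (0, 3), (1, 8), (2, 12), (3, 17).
a = 31/10, b = 23/5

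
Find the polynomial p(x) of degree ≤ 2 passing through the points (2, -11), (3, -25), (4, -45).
-3*x**2 + x - 1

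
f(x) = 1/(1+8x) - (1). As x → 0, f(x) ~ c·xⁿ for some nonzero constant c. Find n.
1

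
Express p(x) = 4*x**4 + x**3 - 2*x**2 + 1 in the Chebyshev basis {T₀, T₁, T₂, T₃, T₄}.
(3/2)T₀ + (3/4)T₁ + T₂ + (1/4)T₃ + (1/2)T₄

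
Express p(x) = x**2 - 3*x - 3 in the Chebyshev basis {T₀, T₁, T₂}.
(-5/2)T₀ + (-3)T₁ + (1/2)T₂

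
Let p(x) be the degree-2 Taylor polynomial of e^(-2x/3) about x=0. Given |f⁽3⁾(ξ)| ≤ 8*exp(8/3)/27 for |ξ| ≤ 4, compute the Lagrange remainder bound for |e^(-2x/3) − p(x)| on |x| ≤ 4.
256*exp(8/3)/81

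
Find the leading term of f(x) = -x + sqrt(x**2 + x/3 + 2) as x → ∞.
1/6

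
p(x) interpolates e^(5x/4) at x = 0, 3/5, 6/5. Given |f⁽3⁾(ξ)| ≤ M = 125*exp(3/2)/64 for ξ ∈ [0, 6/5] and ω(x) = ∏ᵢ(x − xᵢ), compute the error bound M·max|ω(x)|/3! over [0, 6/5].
sqrt(3)*exp(3/2)/64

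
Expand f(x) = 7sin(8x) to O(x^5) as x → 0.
56*x - 1792*x**3/3 + O(x**5)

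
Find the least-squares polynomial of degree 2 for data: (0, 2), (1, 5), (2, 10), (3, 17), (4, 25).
67/35 + (83/35)x + (6/7)x²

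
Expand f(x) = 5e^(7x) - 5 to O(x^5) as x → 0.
35*x + 245*x**2/2 + 1715*x**3/6 + 12005*x**4/24 + O(x**5)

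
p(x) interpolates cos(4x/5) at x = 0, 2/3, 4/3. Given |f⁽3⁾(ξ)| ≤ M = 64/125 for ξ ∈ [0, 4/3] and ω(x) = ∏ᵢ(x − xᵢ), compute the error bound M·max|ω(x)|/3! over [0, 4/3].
512*sqrt(3)/91125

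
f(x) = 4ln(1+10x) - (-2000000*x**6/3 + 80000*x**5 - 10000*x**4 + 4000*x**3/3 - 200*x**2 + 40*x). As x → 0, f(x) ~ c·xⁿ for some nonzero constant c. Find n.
7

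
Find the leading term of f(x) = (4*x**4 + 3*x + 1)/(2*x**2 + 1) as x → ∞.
2*x**2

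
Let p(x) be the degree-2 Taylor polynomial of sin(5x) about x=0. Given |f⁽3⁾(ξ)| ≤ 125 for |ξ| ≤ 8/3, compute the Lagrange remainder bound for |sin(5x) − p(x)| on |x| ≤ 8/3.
32000/81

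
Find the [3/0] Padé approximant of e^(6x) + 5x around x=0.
36*x**3 + 18*x**2 + 11*x + 1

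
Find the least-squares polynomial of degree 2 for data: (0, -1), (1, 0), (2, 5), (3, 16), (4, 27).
-9/7 + (-8/35)x + (13/7)x²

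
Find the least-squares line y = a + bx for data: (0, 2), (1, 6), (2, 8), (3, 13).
a = 2, b = 7/2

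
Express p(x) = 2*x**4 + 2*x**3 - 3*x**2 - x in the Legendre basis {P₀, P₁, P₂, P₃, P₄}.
(-3/5)P₀ + (1/5)P₁ + (-6/7)P₂ + (4/5)P₃ + (16/35)P₄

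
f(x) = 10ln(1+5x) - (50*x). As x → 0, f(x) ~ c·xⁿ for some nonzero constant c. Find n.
2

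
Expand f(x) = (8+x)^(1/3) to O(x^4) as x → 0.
2 + x/12 - x**2/288 + 5*x**3/20736 + O(x**4)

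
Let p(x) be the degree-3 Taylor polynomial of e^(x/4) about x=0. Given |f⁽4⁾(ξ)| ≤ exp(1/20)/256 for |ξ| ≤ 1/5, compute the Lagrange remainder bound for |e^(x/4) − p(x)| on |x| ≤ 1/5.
exp(1/20)/3840000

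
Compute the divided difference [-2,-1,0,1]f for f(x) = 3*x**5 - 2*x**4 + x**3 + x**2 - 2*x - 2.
20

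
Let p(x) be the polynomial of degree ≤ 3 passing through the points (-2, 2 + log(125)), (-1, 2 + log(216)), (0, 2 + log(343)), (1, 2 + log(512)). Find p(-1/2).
2 + log(42*2**(1/8)*21**(11/16)*5**(13/16)/5)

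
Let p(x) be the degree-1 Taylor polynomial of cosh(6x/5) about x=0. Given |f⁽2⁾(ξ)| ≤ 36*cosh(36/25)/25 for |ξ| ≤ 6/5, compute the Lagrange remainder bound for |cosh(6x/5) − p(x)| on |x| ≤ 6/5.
648*cosh(36/25)/625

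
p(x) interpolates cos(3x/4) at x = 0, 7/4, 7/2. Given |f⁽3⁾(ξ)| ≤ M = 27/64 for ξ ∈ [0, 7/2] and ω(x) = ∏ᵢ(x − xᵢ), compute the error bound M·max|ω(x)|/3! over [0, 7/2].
343*sqrt(3)/4096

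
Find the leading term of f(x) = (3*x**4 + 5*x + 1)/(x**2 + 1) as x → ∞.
3*x**2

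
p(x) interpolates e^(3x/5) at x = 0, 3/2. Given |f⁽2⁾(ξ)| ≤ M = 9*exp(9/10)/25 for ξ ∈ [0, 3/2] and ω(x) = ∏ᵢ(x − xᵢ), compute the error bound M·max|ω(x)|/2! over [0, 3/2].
81*exp(9/10)/800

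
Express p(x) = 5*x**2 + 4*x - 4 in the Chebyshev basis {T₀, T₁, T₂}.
(-3/2)T₀ + (4)T₁ + (5/2)T₂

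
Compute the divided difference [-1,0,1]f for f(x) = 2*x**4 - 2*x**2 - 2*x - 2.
0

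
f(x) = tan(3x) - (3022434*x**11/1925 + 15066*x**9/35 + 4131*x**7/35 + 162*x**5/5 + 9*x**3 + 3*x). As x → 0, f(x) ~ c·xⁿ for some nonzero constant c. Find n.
13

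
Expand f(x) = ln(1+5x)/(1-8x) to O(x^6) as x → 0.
5*x + 55*x**2/2 + 785*x**3/3 + 23245*x**4/12 + 48365*x**5/3 + O(x**6)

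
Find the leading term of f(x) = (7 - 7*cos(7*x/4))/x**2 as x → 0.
343/32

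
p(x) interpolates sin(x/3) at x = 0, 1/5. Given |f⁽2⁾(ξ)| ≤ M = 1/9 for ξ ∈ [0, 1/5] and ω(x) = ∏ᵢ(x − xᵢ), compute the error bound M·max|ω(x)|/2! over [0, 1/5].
1/1800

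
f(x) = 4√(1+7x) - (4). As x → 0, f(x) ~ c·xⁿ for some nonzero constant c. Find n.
1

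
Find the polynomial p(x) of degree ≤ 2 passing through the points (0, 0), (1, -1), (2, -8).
-3*x**2 + 2*x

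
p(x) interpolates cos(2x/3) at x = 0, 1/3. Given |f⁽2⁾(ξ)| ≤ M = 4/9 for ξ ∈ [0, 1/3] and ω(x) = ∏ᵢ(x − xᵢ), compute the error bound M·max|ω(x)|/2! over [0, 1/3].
1/162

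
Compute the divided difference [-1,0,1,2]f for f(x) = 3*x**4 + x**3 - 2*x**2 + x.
7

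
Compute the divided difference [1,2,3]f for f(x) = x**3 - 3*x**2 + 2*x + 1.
3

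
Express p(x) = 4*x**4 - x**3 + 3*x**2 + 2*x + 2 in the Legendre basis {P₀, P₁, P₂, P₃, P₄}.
(19/5)P₀ + (7/5)P₁ + (30/7)P₂ + (-2/5)P₃ + (32/35)P₄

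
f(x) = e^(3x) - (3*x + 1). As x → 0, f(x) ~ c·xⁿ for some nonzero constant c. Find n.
2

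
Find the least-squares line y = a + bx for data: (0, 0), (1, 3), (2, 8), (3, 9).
a = 1/5, b = 16/5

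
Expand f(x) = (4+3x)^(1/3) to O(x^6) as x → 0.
2**(2/3) + 2**(2/3)*x/4 - 2**(2/3)*x**2/16 + 5*2**(2/3)*x**3/192 - 5*2**(2/3)*x**4/384 + 11*2**(2/3)*x**5/1536 + O(x**6)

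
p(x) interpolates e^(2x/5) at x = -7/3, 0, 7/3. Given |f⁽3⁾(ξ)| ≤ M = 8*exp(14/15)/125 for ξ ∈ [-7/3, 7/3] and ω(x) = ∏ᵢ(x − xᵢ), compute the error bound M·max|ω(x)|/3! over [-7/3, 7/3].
2744*sqrt(3)*exp(14/15)/91125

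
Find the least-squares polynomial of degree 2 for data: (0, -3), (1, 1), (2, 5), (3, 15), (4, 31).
-81/35 + (-13/35)x + (15/7)x²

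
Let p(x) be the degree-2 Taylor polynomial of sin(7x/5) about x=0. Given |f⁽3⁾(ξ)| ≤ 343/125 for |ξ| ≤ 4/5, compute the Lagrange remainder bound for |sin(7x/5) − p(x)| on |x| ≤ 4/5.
10976/46875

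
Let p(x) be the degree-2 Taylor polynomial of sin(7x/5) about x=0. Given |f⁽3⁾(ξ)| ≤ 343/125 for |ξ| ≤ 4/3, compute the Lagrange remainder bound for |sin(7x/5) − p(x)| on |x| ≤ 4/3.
10976/10125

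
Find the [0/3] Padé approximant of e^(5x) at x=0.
1/(-125*x**3/6 + 25*x**2/2 - 5*x + 1)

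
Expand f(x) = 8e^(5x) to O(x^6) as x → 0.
8 + 40*x + 100*x**2 + 500*x**3/3 + 625*x**4/3 + 625*x**5/3 + O(x**6)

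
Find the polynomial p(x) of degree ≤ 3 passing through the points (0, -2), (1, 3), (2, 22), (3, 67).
2*x**3 + x**2 + 2*x - 2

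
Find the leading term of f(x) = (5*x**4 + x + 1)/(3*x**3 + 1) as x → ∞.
5*x/3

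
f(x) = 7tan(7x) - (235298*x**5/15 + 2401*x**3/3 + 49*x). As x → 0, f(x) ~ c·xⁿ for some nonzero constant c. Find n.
7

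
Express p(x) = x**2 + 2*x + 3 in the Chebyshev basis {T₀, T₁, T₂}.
(7/2)T₀ + (2)T₁ + (1/2)T₂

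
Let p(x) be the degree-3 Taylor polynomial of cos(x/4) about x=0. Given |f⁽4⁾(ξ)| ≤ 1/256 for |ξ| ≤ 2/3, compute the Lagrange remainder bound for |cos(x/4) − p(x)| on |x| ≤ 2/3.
1/31104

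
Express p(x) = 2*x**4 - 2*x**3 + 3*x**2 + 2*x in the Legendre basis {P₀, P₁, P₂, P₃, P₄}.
(7/5)P₀ + (4/5)P₁ + (22/7)P₂ + (-4/5)P₃ + (16/35)P₄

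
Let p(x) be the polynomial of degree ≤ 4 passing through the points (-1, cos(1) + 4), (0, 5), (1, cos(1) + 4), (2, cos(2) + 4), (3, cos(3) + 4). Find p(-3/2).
35*cos(3)/128 - 45*cos(2)/32 + 23/32 + 693*cos(1)/128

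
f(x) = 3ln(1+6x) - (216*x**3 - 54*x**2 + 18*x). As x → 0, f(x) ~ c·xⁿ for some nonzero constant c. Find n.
4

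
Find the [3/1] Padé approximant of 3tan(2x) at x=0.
8*x**3 + 6*x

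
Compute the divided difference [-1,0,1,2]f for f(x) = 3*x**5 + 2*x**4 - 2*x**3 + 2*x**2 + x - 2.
17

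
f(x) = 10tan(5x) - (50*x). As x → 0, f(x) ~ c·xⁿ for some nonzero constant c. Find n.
3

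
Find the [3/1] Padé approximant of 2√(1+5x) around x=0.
(-125*x**3/32 + 75*x**2/8 + 45*x/4 + 2)/(25*x/8 + 1)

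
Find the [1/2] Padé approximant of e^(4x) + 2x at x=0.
(14*x/3 + 1)/(1 - 4*x/3)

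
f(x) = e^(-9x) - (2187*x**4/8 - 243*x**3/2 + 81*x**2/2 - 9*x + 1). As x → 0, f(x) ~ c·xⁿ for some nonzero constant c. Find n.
5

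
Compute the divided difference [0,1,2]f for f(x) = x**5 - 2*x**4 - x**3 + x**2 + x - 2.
-1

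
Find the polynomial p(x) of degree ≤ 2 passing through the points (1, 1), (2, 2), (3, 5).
x**2 - 2*x + 2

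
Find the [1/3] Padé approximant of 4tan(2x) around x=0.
8*x/(1 - 4*x**2/3)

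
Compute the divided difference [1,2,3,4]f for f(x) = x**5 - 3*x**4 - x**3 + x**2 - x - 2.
34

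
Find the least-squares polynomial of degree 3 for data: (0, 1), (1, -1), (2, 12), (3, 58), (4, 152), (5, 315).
13/14 + (-281/84)x + (-19/14)x² + (35/12)x³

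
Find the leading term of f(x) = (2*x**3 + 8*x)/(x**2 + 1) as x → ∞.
2*x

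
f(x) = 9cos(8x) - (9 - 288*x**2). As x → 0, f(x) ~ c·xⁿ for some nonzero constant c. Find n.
4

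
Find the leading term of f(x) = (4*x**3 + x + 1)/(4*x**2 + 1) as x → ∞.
x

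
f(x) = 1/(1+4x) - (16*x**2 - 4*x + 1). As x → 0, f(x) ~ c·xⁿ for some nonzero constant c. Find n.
3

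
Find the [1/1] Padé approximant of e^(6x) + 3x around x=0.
(7*x + 1)/(1 - 2*x)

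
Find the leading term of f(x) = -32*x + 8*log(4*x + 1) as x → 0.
-64*x**2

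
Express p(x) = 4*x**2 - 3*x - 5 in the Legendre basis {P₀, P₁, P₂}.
(-11/3)P₀ + (-3)P₁ + (8/3)P₂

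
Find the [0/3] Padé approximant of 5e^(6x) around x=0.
5/(-36*x**3 + 18*x**2 - 6*x + 1)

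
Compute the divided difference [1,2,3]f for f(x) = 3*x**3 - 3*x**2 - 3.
15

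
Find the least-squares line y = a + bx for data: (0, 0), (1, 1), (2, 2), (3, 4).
a = -1/5, b = 13/10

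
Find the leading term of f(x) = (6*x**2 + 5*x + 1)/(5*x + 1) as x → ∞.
6*x/5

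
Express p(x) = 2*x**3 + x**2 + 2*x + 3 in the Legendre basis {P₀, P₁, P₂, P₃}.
(10/3)P₀ + (16/5)P₁ + (2/3)P₂ + (4/5)P₃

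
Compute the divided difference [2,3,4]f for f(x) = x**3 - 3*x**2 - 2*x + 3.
6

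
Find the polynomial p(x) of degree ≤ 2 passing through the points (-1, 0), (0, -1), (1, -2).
-x - 1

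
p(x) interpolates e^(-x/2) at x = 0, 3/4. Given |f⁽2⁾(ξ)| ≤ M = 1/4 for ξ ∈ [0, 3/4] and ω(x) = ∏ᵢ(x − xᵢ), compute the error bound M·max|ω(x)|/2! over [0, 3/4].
9/512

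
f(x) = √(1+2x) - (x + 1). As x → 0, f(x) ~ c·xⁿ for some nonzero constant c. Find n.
2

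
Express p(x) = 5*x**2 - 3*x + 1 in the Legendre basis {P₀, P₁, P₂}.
(8/3)P₀ + (-3)P₁ + (10/3)P₂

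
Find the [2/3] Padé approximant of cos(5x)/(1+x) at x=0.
(1 - 125*x**2/12)/(25*x**3/12 + 25*x**2/12 + x + 1)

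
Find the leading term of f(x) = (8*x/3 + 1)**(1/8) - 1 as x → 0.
x/3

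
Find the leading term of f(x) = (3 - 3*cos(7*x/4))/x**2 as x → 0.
147/32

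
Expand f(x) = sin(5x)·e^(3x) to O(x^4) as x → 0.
5*x + 15*x**2 + 5*x**3/3 + O(x**4)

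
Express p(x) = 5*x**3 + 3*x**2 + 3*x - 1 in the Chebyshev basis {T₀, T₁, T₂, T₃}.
(1/2)T₀ + (27/4)T₁ + (3/2)T₂ + (5/4)T₃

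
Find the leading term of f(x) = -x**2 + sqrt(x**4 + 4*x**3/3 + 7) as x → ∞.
2*x/3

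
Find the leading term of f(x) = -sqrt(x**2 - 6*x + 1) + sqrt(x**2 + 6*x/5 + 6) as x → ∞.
18/5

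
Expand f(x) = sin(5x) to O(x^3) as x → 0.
5*x + O(x**3)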